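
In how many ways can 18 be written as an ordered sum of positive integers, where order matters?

131072

Each of the 17 gaps between 18 units is either a break or not: 2^17 = 131072.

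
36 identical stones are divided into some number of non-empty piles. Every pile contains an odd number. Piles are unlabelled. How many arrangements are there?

668

Enumerating by decreasing first part gives 668 partitions in all.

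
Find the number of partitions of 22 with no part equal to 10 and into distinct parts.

A full systematic count gives 75.

75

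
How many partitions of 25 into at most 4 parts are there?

185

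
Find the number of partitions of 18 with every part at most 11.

There are 355 such partitions.

355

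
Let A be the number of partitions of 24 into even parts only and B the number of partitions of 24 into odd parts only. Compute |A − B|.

Partitions of 24 into even parts only: 77.
Partitions of 24 into odd parts only: 122.
|77 − 122| = 45.

45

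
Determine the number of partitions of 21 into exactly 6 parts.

110

A full systematic count gives 110.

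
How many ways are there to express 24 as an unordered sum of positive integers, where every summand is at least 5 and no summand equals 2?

26

A partial list (first 12 by largest part):
24
19,5
18,6
17,7
16,8
15,9
14,10
14,5,5
13,11
13,6,5
12,12
12,7,5
…and 14 more, for 26 total.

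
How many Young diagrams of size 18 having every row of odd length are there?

A partial list (first 12 by largest part):
17+1
15+3
15+1+1+1
13+5
13+3+1+1
13+1+1+1+1+1
11+7
11+5+1+1
11+3+3+1
11+3+1+1+1+1
11+1+1+1+1+1+1+1
9+9
…and 34 more, for 46 total.

46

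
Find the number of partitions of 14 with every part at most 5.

A partial list (first 12 by largest part):
5 + 5 + 4
5 + 5 + 3 + 1
5 + 5 + 2 + 2
5 + 5 + 2 + 1 + 1
5 + 5 + 1 + 1 + 1 + 1
5 + 4 + 4 + 1
5 + 4 + 3 + 2
5 + 4 + 3 + 1 + 1
5 + 4 + 2 + 2 + 1
5 + 4 + 2 + 1 + 1 + 1
5 + 4 + 1 + 1 + 1 + 1 + 1
5 + 3 + 3 + 3
…and 58 more, for 70 total.

70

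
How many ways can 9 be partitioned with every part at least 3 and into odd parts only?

The partitions of 9 that satisfy the conditions:
9
3, 3, 3
That's 2 in total.

2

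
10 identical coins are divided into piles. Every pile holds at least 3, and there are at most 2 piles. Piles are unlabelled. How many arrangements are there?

4

The partitions of 10 that satisfy the conditions:
10
7+3
6+4
5+5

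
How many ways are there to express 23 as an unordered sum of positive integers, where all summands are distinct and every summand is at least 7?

The partitions of 23 that satisfy the conditions:
23
7,16
8,15
9,14
10,13
11,12
Counting gives 6.

6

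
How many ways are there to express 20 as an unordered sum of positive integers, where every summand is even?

There are too many to list fully; the first 12 (by largest part) are:
20
2,18
4,16
2,2,16
6,14
2,4,14
2,2,2,14
8,12
2,6,12
4,4,12
2,2,4,12
2,2,2,2,12
…and 30 more, for 42 total.

42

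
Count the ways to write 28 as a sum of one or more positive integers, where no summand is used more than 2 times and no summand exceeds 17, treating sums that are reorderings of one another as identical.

There are 792 such partitions.

792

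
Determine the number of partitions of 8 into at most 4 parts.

Enumerating:
8
7 + 1
6 + 2
6 + 1 + 1
5 + 3
5 + 2 + 1
5 + 1 + 1 + 1
4 + 4
4 + 3 + 1
4 + 2 + 2
4 + 2 + 1 + 1
3 + 3 + 2
3 + 3 + 1 + 1
3 + 2 + 2 + 1
2 + 2 + 2 + 2
That's 15 in total.

15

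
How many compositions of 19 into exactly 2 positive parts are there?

18

Place 1 bars in the 18 internal gaps of a row of 19 dots: C(18,1) = 18.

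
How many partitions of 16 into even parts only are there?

Listing the qualifying partitions of 16:
16
14+2
12+4
12+2+2
10+6
10+4+2
10+2+2+2
8+8
8+6+2
8+4+4
8+4+2+2
8+2+2+2+2
6+6+4
6+6+2+2
6+4+4+2
6+4+2+2+2
6+2+2+2+2+2
4+4+4+4
4+4+4+2+2
4+4+2+2+2+2
4+2+2+2+2+2+2
2+2+2+2+2+2+2+2
That's 22 in total.

22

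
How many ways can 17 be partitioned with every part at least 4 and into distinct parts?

Listing the qualifying partitions of 17:
17
13 + 4
12 + 5
11 + 6
10 + 7
9 + 8
8 + 5 + 4
7 + 6 + 4
That's 8 in total.

8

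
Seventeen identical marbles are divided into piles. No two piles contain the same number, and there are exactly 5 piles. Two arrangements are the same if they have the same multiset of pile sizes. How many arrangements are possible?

They are:
1,2,3,4,7
1,2,3,5,6

2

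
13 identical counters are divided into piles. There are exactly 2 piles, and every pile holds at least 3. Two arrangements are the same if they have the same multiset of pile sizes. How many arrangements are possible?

4

Listing the qualifying partitions of 13:
10+3
9+4
8+5
7+6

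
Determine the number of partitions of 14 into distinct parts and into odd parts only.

3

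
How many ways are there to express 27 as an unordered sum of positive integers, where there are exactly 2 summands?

Listing the qualifying partitions of 27:
26, 1
25, 2
24, 3
23, 4
22, 5
21, 6
20, 7
19, 8
18, 9
17, 10
16, 11
15, 12
14, 13
That's 13 in total.

13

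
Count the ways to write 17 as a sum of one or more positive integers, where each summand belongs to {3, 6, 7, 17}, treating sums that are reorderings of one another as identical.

2

Listing the qualifying partitions of 17:
17
3+7+7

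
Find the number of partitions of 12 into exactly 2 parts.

They are:
11+1
10+2
9+3
8+4
7+5
6+6

6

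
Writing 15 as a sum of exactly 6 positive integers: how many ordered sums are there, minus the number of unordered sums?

1976

Ordered (compositions into 6 parts): C(14,5) = 2002.
Partitions of 15 into exactly 6 parts: 26.
Difference: 2002 − 26 = 1976.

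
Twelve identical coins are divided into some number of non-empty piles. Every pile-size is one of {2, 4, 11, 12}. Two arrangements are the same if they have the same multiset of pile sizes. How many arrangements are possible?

Listing the qualifying partitions of 12:
12
4, 4, 4
4, 4, 2, 2
4, 2, 2, 2, 2
2, 2, 2, 2, 2, 2

5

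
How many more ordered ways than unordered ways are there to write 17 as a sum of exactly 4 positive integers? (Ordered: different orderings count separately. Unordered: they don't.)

521

Compositions: C(16,3) = 560.
Unordered (partitions into 4 parts): 39.
Difference: 560 − 39 = 521.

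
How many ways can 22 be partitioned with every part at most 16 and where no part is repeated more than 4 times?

A full systematic count gives 610.

610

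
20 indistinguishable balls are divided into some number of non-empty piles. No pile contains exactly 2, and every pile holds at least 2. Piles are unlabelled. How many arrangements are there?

A partial list (first 12 by largest part):
20
17, 3
16, 4
15, 5
14, 6
14, 3, 3
13, 7
13, 4, 3
12, 8
12, 5, 3
12, 4, 4
11, 9
…and 37 more, for 49 total.

49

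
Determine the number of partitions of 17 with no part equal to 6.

241

Systematic enumeration (by largest part, then next-largest, …) yields 241.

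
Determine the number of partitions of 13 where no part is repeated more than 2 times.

There are too many to list fully; the first 12 (by largest part) are:
13
12,1
11,2
11,1,1
10,3
10,2,1
9,4
9,3,1
9,2,2
9,2,1,1
8,5
8,4,1
…and 32 more, for 44 total.

44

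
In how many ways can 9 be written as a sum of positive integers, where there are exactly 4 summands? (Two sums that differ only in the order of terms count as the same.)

6

Listing the qualifying partitions of 9:
1 + 1 + 1 + 6
1 + 1 + 2 + 5
1 + 1 + 3 + 4
1 + 2 + 2 + 4
1 + 2 + 3 + 3
2 + 2 + 2 + 3
That's 6 in total.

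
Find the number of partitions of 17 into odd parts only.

There are too many to list fully; the first 12 (by largest part) are:
17
1,1,15
1,3,13
1,1,1,1,13
1,5,11
3,3,11
1,1,1,3,11
1,1,1,1,1,1,11
1,7,9
3,5,9
1,1,1,5,9
1,1,3,3,9
…and 26 more, for 38 total.

38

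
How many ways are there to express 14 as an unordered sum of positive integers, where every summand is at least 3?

13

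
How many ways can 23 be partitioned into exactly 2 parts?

Listing the qualifying partitions of 23:
22,1
21,2
20,3
19,4
18,5
17,6
16,7
15,8
14,9
13,10
12,11

11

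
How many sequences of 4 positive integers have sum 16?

455

By stars and bars with positive parts, the count is C(15,3) = 455.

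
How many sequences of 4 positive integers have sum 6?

A composition of 6 into 4 positive parts is chosen by placing 3 dividers among the 5 gaps between 6 units: C(5,3) = 10.

10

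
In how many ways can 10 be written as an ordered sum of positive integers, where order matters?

512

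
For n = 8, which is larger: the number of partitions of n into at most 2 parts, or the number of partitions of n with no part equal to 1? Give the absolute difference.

Partitions of 8 into at most 2 parts: 5.
Partitions of 8 with no part equal to 1: 7.
|5 − 7| = 2.

2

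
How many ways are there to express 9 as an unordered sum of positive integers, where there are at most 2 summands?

5

They are:
9
1, 8
2, 7
3, 6
4, 5
That's 5 in total.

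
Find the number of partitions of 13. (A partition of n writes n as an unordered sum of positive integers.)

101

A full systematic count gives 101.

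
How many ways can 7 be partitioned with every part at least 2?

4

The partitions of 7 that satisfy the conditions:
7
5 + 2
4 + 3
3 + 2 + 2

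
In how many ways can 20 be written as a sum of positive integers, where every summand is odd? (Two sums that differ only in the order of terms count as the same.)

A partial list (first 12 by largest part):
1, 19
3, 17
1, 1, 1, 17
5, 15
1, 1, 3, 15
1, 1, 1, 1, 1, 15
7, 13
1, 1, 5, 13
1, 3, 3, 13
1, 1, 1, 1, 3, 13
1, 1, 1, 1, 1, 1, 1, 13
9, 11
…and 52 more, for 64 total.

64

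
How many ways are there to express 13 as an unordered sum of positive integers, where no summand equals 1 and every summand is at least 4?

5

The partitions of 13 that satisfy the conditions:
13
9, 4
8, 5
7, 6
5, 4, 4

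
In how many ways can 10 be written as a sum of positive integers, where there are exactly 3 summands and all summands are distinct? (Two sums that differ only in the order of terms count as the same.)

4

They are:
7 + 2 + 1
6 + 3 + 1
5 + 4 + 1
5 + 3 + 2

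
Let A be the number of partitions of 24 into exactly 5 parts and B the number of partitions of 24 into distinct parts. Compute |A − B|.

Partitions of 24 into exactly 5 parts: 164.
Partitions of 24 into distinct parts: 122.
|164 − 122| = 42.

42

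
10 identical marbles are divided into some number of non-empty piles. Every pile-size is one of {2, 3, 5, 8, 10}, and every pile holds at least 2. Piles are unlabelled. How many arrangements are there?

6

Enumerating:
10
8, 2
5, 5
5, 3, 2
3, 3, 2, 2
2, 2, 2, 2, 2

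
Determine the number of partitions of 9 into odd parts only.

8

They are:
9
1+1+7
1+3+5
1+1+1+1+5
3+3+3
1+1+1+3+3
1+1+1+1+1+1+3
1+1+1+1+1+1+1+1+1
Counting gives 8.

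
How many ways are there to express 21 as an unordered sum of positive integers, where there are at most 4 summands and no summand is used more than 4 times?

120

Systematic enumeration (by largest part, then next-largest, …) yields 120.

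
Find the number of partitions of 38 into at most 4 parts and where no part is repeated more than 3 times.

Enumerating by decreasing first part gives 551 partitions in all.

551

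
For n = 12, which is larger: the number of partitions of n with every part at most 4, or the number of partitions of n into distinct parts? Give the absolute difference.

19

Partitions of 12 with every part at most 4: 34.
Partitions of 12 into distinct parts: 15.
|34 − 15| = 19.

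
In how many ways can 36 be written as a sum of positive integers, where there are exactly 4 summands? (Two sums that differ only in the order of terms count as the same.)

351

Direct enumeration gives 351 partitions.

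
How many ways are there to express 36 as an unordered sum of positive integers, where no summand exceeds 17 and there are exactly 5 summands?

There are 507 such partitions.

507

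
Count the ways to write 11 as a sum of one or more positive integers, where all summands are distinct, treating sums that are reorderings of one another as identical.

The partitions of 11 that satisfy the conditions:
11
10 + 1
9 + 2
8 + 3
8 + 2 + 1
7 + 4
7 + 3 + 1
6 + 5
6 + 4 + 1
6 + 3 + 2
5 + 4 + 2
5 + 3 + 2 + 1
That's 12 in total.

12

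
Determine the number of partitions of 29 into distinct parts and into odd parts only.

Enumerating:
29
25+3+1
23+5+1
21+7+1
21+5+3
19+9+1
19+7+3
17+11+1
17+9+3
17+7+5
15+13+1
15+11+3
15+9+5
13+11+5
13+9+7
13+7+5+3+1
11+9+5+3+1

17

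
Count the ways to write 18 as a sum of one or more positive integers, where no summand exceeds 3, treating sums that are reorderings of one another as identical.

There are too many to list fully; the first 12 (by largest part) are:
3 + 3 + 3 + 3 + 3 + 3
3 + 3 + 3 + 3 + 3 + 2 + 1
3 + 3 + 3 + 3 + 3 + 1 + 1 + 1
3 + 3 + 3 + 3 + 2 + 2 + 2
3 + 3 + 3 + 3 + 2 + 2 + 1 + 1
3 + 3 + 3 + 3 + 2 + 1 + 1 + 1 + 1
3 + 3 + 3 + 3 + 1 + 1 + 1 + 1 + 1 + 1
3 + 3 + 3 + 2 + 2 + 2 + 2 + 1
3 + 3 + 3 + 2 + 2 + 2 + 1 + 1 + 1
3 + 3 + 3 + 2 + 2 + 1 + 1 + 1 + 1 + 1
3 + 3 + 3 + 2 + 1 + 1 + 1 + 1 + 1 + 1 + 1
3 + 3 + 3 + 1 + 1 + 1 + 1 + 1 + 1 + 1 + 1 + 1
…and 25 more, for 37 total.

37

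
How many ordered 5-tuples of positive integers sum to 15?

Equivalently, choose which 4 of the 14 gaps become plus signs: C(14,4) = 1001.

1001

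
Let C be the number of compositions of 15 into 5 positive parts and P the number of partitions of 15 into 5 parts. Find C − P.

Compositions: C(14,4) = 1001.
Unordered (partitions into 5 parts): 30.
Difference: 1001 − 30 = 971.

971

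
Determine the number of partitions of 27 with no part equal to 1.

Enumerating by decreasing first part gives 574 partitions in all.

574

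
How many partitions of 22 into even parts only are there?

56

A partial list (first 12 by largest part):
22
20, 2
18, 4
18, 2, 2
16, 6
16, 4, 2
16, 2, 2, 2
14, 8
14, 6, 2
14, 4, 4
14, 4, 2, 2
14, 2, 2, 2, 2
…and 44 more, for 56 total.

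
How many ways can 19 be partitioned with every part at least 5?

10

The partitions of 19 that satisfy the conditions:
19
14 + 5
13 + 6
12 + 7
11 + 8
10 + 9
9 + 5 + 5
8 + 6 + 5
7 + 7 + 5
7 + 6 + 6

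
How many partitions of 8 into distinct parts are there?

Listing the qualifying partitions of 8:
8
7, 1
6, 2
5, 3
5, 2, 1
4, 3, 1

6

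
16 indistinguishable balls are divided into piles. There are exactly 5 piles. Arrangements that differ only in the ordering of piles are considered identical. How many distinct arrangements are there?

37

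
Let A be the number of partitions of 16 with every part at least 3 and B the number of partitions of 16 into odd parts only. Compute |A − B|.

Partitions of 16 with every part at least 3: 21.
Partitions of 16 into odd parts only: 32.
|21 − 32| = 11.

11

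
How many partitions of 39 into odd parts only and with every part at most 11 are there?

448

Enumerating by decreasing first part gives 448 partitions in all.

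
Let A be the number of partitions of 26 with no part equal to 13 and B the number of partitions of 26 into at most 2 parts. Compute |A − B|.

Partitions of 26 with no part equal to 13: 2335.
Partitions of 26 into at most 2 parts: 14.
|2335 − 14| = 2321.

2321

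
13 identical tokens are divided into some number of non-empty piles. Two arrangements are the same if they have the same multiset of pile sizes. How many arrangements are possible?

101

Direct enumeration gives 101 partitions.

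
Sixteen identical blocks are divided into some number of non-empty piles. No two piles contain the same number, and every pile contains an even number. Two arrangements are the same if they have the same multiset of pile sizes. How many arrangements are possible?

Listing the qualifying partitions of 16:
16
2 + 14
4 + 12
6 + 10
2 + 4 + 10
2 + 6 + 8

6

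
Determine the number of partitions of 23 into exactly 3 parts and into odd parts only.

They are:
1 + 1 + 21
1 + 3 + 19
1 + 5 + 17
3 + 3 + 17
1 + 7 + 15
3 + 5 + 15
1 + 9 + 13
3 + 7 + 13
5 + 5 + 13
1 + 11 + 11
3 + 9 + 11
5 + 7 + 11
5 + 9 + 9
7 + 7 + 9
Counting gives 14.

14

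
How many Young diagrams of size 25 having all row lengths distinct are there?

142

Direct enumeration gives 142 partitions.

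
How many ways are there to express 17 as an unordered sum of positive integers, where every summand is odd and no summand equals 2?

A partial list (first 12 by largest part):
17
1, 1, 15
1, 3, 13
1, 1, 1, 1, 13
1, 5, 11
3, 3, 11
1, 1, 1, 3, 11
1, 1, 1, 1, 1, 1, 11
1, 7, 9
3, 5, 9
1, 1, 1, 5, 9
1, 1, 3, 3, 9
…and 26 more, for 38 total.

38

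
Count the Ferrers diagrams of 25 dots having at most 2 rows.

13

The partitions of 25 that satisfy the conditions:
25
24 + 1
23 + 2
22 + 3
21 + 4
20 + 5
19 + 6
18 + 7
17 + 8
16 + 9
15 + 10
14 + 11
13 + 12
Counting gives 13.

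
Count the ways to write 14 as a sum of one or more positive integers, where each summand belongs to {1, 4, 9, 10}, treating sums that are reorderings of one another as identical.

The partitions of 14 that satisfy the conditions:
4+10
1+1+1+1+10
1+4+9
1+1+1+1+1+9
1+1+4+4+4
1+1+1+1+1+1+4+4
1+1+1+1+1+1+1+1+1+1+4
1+1+1+1+1+1+1+1+1+1+1+1+1+1
Counting gives 8.

8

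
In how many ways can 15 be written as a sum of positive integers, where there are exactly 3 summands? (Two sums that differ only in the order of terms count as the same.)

They are:
1+1+13
1+2+12
1+3+11
2+2+11
1+4+10
2+3+10
1+5+9
2+4+9
3+3+9
1+6+8
2+5+8
3+4+8
1+7+7
2+6+7
3+5+7
4+4+7
3+6+6
4+5+6
5+5+5

19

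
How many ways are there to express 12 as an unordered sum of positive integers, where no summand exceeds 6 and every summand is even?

7

They are:
6,6
6,4,2
6,2,2,2
4,4,4
4,4,2,2
4,2,2,2,2
2,2,2,2,2,2
That's 7 in total.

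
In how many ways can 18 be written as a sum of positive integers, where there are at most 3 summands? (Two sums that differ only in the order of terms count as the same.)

A partial list (first 12 by largest part):
18
17,1
16,2
16,1,1
15,3
15,2,1
14,4
14,3,1
14,2,2
13,5
13,4,1
13,3,2
…and 25 more, for 37 total.

37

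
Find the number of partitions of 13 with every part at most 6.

71

Systematic enumeration (by largest part, then next-largest, …) yields 71.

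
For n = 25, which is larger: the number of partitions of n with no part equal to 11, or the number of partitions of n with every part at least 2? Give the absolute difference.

Partitions of 25 with no part equal to 11: 1823.
Partitions of 25 with every part at least 2: 383.
|1823 − 383| = 1440.

1440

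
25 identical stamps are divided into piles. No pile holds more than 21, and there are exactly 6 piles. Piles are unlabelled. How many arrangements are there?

235

Counting exhaustively, 235 partitions satisfy the conditions.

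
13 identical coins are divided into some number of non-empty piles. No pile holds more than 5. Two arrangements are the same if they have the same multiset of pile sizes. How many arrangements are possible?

57

A partial list (first 12 by largest part):
5 + 5 + 3
5 + 5 + 2 + 1
5 + 5 + 1 + 1 + 1
5 + 4 + 4
5 + 4 + 3 + 1
5 + 4 + 2 + 2
5 + 4 + 2 + 1 + 1
5 + 4 + 1 + 1 + 1 + 1
5 + 3 + 3 + 2
5 + 3 + 3 + 1 + 1
5 + 3 + 2 + 2 + 1
5 + 3 + 2 + 1 + 1 + 1
…and 45 more, for 57 total.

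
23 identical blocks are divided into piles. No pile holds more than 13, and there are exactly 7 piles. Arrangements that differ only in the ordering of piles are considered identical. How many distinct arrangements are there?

Systematic enumeration (by largest part, then next-largest, …) yields 157.

157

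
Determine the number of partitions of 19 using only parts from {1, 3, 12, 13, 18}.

The partitions of 19 that satisfy the conditions:
18, 1
13, 3, 3
13, 3, 1, 1, 1
13, 1, 1, 1, 1, 1, 1
12, 3, 3, 1
12, 3, 1, 1, 1, 1
12, 1, 1, 1, 1, 1, 1, 1
3, 3, 3, 3, 3, 3, 1
3, 3, 3, 3, 3, 1, 1, 1, 1
3, 3, 3, 3, 1, 1, 1, 1, 1, 1, 1
3, 3, 3, 1, 1, 1, 1, 1, 1, 1, 1, 1, 1
3, 3, 1, 1, 1, 1, 1, 1, 1, 1, 1, 1, 1, 1, 1
3, 1, 1, 1, 1, 1, 1, 1, 1, 1, 1, 1, 1, 1, 1, 1, 1
1, 1, 1, 1, 1, 1, 1, 1, 1, 1, 1, 1, 1, 1, 1, 1, 1, 1, 1
Counting gives 14.

14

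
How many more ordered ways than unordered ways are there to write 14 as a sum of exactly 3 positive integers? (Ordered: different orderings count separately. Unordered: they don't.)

62

Ordered (compositions into 3 parts): C(13,2) = 78.
Unordered (partitions into 3 parts): 16.
Difference: 78 − 16 = 62.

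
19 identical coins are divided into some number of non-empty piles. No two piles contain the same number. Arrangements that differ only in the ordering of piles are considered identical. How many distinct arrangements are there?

54

There are too many to list fully; the first 12 (by largest part) are:
19
18, 1
17, 2
16, 3
16, 2, 1
15, 4
15, 3, 1
14, 5
14, 4, 1
14, 3, 2
13, 6
13, 5, 1
…and 42 more, for 54 total.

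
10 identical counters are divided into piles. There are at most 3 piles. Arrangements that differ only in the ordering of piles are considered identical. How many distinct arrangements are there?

14

They are:
10
1,9
2,8
1,1,8
3,7
1,2,7
4,6
1,3,6
2,2,6
5,5
1,4,5
2,3,5
2,4,4
3,3,4
That's 14 in total.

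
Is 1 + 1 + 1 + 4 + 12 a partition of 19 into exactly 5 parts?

The parts sum to 19, and the condition 'there are exactly 5 summands' holds.

Yes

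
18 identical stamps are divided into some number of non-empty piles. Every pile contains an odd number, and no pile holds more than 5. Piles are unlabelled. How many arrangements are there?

17

Enumerating:
3,5,5,5
1,1,1,5,5,5
1,1,3,3,5,5
1,1,1,1,1,3,5,5
1,1,1,1,1,1,1,1,5,5
1,3,3,3,3,5
1,1,1,1,3,3,3,5
1,1,1,1,1,1,1,3,3,5
1,1,1,1,1,1,1,1,1,1,3,5
1,1,1,1,1,1,1,1,1,1,1,1,1,5
3,3,3,3,3,3
1,1,1,3,3,3,3,3
1,1,1,1,1,1,3,3,3,3
1,1,1,1,1,1,1,1,1,3,3,3
1,1,1,1,1,1,1,1,1,1,1,1,3,3
1,1,1,1,1,1,1,1,1,1,1,1,1,1,1,3
1,1,1,1,1,1,1,1,1,1,1,1,1,1,1,1,1,1
Counting gives 17.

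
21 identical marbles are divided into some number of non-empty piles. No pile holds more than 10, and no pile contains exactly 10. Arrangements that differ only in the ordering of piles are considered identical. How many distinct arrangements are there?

598

Systematic enumeration (by largest part, then next-largest, …) yields 598.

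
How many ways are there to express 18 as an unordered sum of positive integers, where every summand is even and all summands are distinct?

They are:
18
2 + 16
4 + 14
6 + 12
2 + 4 + 12
8 + 10
2 + 6 + 10
4 + 6 + 8

8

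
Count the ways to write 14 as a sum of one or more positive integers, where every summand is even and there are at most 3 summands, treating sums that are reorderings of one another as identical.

Listing the qualifying partitions of 14:
14
12, 2
10, 4
10, 2, 2
8, 6
8, 4, 2
6, 6, 2
6, 4, 4

8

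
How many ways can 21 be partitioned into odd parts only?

Systematic enumeration (by largest part, then next-largest, …) yields 76.

76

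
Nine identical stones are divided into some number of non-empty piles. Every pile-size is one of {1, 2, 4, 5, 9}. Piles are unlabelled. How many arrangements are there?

14

The partitions of 9 that satisfy the conditions:
9
5, 4
5, 2, 2
5, 2, 1, 1
5, 1, 1, 1, 1
4, 4, 1
4, 2, 2, 1
4, 2, 1, 1, 1
4, 1, 1, 1, 1, 1
2, 2, 2, 2, 1
2, 2, 2, 1, 1, 1
2, 2, 1, 1, 1, 1, 1
2, 1, 1, 1, 1, 1, 1, 1
1, 1, 1, 1, 1, 1, 1, 1, 1
That's 14 in total.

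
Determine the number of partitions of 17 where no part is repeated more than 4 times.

A full systematic count gives 205.

205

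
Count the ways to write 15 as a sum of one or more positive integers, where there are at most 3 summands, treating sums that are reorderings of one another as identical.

A partial list (first 12 by largest part):
15
14+1
13+2
13+1+1
12+3
12+2+1
11+4
11+3+1
11+2+2
10+5
10+4+1
10+3+2
…and 15 more, for 27 total.

27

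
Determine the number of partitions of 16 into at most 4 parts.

A partial list (first 12 by largest part):
16
1 + 15
2 + 14
1 + 1 + 14
3 + 13
1 + 2 + 13
1 + 1 + 1 + 13
4 + 12
1 + 3 + 12
2 + 2 + 12
1 + 1 + 2 + 12
5 + 11
…and 52 more, for 64 total.

64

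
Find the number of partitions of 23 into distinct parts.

104

Counting exhaustively, 104 partitions satisfy the conditions.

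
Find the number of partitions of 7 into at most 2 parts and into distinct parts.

4

They are:
7
6 + 1
5 + 2
4 + 3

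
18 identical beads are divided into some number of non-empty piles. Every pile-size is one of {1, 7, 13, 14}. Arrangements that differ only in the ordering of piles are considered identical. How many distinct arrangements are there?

5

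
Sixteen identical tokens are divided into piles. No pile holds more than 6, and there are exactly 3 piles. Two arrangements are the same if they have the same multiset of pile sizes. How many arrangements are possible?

2

They are:
6,6,4
6,5,5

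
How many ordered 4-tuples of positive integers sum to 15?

A composition of 15 into 4 positive parts is chosen by placing 3 dividers among the 14 gaps between 15 units: C(14,3) = 364.

364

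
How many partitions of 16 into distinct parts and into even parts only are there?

The partitions of 16 that satisfy the conditions:
16
14+2
12+4
10+6
10+4+2
8+6+2

6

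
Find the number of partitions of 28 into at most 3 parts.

80

There are 80 such partitions.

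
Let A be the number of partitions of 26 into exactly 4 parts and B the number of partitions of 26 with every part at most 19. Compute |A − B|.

Partitions of 26 into exactly 4 parts: 136.
Partitions of 26 with every part at most 19: 2406.
|136 − 2406| = 2270.

2270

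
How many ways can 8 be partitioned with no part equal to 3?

15

Enumerating:
8
7, 1
6, 2
6, 1, 1
5, 2, 1
5, 1, 1, 1
4, 4
4, 2, 2
4, 2, 1, 1
4, 1, 1, 1, 1
2, 2, 2, 2
2, 2, 2, 1, 1
2, 2, 1, 1, 1, 1
2, 1, 1, 1, 1, 1, 1
1, 1, 1, 1, 1, 1, 1, 1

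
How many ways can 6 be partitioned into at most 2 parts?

4

Enumerating:
6
5,1
4,2
3,3
Counting gives 4.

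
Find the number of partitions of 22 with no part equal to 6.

771

There are 771 such partitions.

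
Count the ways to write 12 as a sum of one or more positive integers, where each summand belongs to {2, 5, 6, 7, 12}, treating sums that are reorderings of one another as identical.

6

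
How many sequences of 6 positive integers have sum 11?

A composition of 11 into 6 positive parts is chosen by placing 5 dividers among the 10 gaps between 11 units: C(10,5) = 252.

252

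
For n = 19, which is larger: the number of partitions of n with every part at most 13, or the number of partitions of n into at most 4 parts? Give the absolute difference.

Partitions of 19 with every part at most 13: 471.
Partitions of 19 into at most 4 parts: 94.
|471 − 94| = 377.

377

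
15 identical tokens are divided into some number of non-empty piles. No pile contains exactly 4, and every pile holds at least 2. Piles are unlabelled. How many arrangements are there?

There are too many to list fully; the first 12 (by largest part) are:
15
2,13
3,12
2,2,11
5,10
2,3,10
6,9
3,3,9
2,2,2,9
7,8
2,5,8
2,2,3,8
…and 15 more, for 27 total.

27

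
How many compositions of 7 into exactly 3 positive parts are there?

15

Place 2 bars in the 6 internal gaps of a row of 7 dots: C(6,2) = 15.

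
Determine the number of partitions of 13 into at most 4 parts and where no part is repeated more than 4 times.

39

A partial list (first 12 by largest part):
13
12,1
11,2
11,1,1
10,3
10,2,1
10,1,1,1
9,4
9,3,1
9,2,2
9,2,1,1
8,5
…and 27 more, for 39 total.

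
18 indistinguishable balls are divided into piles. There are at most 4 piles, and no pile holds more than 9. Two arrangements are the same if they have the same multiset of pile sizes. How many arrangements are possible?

43

There are too many to list fully; the first 12 (by largest part) are:
9 + 9
1 + 8 + 9
2 + 7 + 9
1 + 1 + 7 + 9
3 + 6 + 9
1 + 2 + 6 + 9
4 + 5 + 9
1 + 3 + 5 + 9
2 + 2 + 5 + 9
1 + 4 + 4 + 9
2 + 3 + 4 + 9
3 + 3 + 3 + 9
…and 31 more, for 43 total.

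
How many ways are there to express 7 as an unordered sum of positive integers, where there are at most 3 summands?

Enumerating:
7
6, 1
5, 2
5, 1, 1
4, 3
4, 2, 1
3, 3, 1
3, 2, 2

8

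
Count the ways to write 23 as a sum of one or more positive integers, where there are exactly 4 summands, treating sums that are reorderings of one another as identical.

94

Enumerating by decreasing first part gives 94 partitions in all.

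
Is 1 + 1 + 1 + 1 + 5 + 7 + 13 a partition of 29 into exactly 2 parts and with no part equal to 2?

No

The parts sum to 29, and the condition 'there are exactly 2 summands' is violated.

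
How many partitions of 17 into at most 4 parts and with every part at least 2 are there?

There are too many to list fully; the first 12 (by largest part) are:
17
15+2
14+3
13+4
13+2+2
12+5
12+3+2
11+6
11+4+2
11+3+3
11+2+2+2
10+7
…and 30 more, for 42 total.

42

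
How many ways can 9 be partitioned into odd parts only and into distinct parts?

2

Listing the qualifying partitions of 9:
9
1 + 3 + 5
That's 2 in total.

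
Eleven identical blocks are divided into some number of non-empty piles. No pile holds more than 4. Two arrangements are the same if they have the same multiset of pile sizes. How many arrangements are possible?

27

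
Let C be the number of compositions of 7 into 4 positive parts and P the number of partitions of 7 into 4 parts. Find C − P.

Compositions: C(6,3) = 20.
Partitions of 7 into exactly 4 parts: 3.
Difference: 20 − 3 = 17.

17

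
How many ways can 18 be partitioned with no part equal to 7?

329

Direct enumeration gives 329 partitions.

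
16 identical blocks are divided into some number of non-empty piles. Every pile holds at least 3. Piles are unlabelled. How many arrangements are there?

The partitions of 16 that satisfy the conditions:
16
13, 3
12, 4
11, 5
10, 6
10, 3, 3
9, 7
9, 4, 3
8, 8
8, 5, 3
8, 4, 4
7, 6, 3
7, 5, 4
7, 3, 3, 3
6, 6, 4
6, 5, 5
6, 4, 3, 3
5, 5, 3, 3
5, 4, 4, 3
4, 4, 4, 4
4, 3, 3, 3, 3
That's 21 in total.

21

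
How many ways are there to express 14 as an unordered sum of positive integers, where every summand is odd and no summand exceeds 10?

Listing the qualifying partitions of 14:
9, 5
9, 3, 1, 1
9, 1, 1, 1, 1, 1
7, 7
7, 5, 1, 1
7, 3, 3, 1
7, 3, 1, 1, 1, 1
7, 1, 1, 1, 1, 1, 1, 1
5, 5, 3, 1
5, 5, 1, 1, 1, 1
5, 3, 3, 3
5, 3, 3, 1, 1, 1
5, 3, 1, 1, 1, 1, 1, 1
5, 1, 1, 1, 1, 1, 1, 1, 1, 1
3, 3, 3, 3, 1, 1
3, 3, 3, 1, 1, 1, 1, 1
3, 3, 1, 1, 1, 1, 1, 1, 1, 1
3, 1, 1, 1, 1, 1, 1, 1, 1, 1, 1, 1
1, 1, 1, 1, 1, 1, 1, 1, 1, 1, 1, 1, 1, 1
That's 19 in total.

19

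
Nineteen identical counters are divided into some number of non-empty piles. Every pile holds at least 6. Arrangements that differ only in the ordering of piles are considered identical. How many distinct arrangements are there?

6

Enumerating:
19
6, 13
7, 12
8, 11
9, 10
6, 6, 7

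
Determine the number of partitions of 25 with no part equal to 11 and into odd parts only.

Counting exhaustively, 120 partitions satisfy the conditions.

120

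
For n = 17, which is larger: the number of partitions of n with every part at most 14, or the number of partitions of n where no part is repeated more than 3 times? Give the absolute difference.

127

Partitions of 17 with every part at most 14: 293.
Partitions of 17 where no part is repeated more than 3 times: 166.
|293 − 166| = 127.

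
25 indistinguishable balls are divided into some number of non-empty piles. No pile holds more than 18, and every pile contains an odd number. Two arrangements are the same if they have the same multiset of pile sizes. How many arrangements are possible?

134

There are 134 such partitions.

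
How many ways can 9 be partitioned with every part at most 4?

18

Listing the qualifying partitions of 9:
4, 4, 1
4, 3, 2
4, 3, 1, 1
4, 2, 2, 1
4, 2, 1, 1, 1
4, 1, 1, 1, 1, 1
3, 3, 3
3, 3, 2, 1
3, 3, 1, 1, 1
3, 2, 2, 2
3, 2, 2, 1, 1
3, 2, 1, 1, 1, 1
3, 1, 1, 1, 1, 1, 1
2, 2, 2, 2, 1
2, 2, 2, 1, 1, 1
2, 2, 1, 1, 1, 1, 1
2, 1, 1, 1, 1, 1, 1, 1
1, 1, 1, 1, 1, 1, 1, 1, 1
Counting gives 18.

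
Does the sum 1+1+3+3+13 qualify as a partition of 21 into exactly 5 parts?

Yes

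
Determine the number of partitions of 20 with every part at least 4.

24

They are:
20
16+4
15+5
14+6
13+7
12+8
12+4+4
11+9
11+5+4
10+10
10+6+4
10+5+5
9+7+4
9+6+5
8+8+4
8+7+5
8+6+6
8+4+4+4
7+7+6
7+5+4+4
6+6+4+4
6+5+5+4
5+5+5+5
4+4+4+4+4
That's 24 in total.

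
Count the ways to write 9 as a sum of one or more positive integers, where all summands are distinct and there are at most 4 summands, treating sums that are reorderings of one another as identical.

The partitions of 9 that satisfy the conditions:
9
8+1
7+2
6+3
6+2+1
5+4
5+3+1
4+3+2

8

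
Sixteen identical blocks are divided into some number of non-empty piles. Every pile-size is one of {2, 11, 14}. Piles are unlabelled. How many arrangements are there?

2

Listing the qualifying partitions of 16:
2,14
2,2,2,2,2,2,2,2
Counting gives 2.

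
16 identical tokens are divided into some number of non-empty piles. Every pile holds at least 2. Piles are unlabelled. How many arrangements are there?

55

There are too many to list fully; the first 12 (by largest part) are:
16
2,14
3,13
4,12
2,2,12
5,11
2,3,11
6,10
2,4,10
3,3,10
2,2,2,10
7,9
…and 43 more, for 55 total.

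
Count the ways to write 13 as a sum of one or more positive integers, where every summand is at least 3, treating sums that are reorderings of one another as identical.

Listing the qualifying partitions of 13:
13
10 + 3
9 + 4
8 + 5
7 + 6
7 + 3 + 3
6 + 4 + 3
5 + 5 + 3
5 + 4 + 4
4 + 3 + 3 + 3
That's 10 in total.

10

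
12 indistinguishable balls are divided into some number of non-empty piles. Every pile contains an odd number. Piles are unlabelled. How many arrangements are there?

The partitions of 12 that satisfy the conditions:
11, 1
9, 3
9, 1, 1, 1
7, 5
7, 3, 1, 1
7, 1, 1, 1, 1, 1
5, 5, 1, 1
5, 3, 3, 1
5, 3, 1, 1, 1, 1
5, 1, 1, 1, 1, 1, 1, 1
3, 3, 3, 3
3, 3, 3, 1, 1, 1
3, 3, 1, 1, 1, 1, 1, 1
3, 1, 1, 1, 1, 1, 1, 1, 1, 1
1, 1, 1, 1, 1, 1, 1, 1, 1, 1, 1, 1

15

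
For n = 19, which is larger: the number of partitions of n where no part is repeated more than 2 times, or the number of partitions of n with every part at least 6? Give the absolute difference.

157

Partitions of 19 where no part is repeated more than 2 times: 163.
Partitions of 19 with every part at least 6: 6.
|163 − 6| = 157.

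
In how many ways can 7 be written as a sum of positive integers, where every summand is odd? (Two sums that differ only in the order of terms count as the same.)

Listing the qualifying partitions of 7:
7
5+1+1
3+3+1
3+1+1+1+1
1+1+1+1+1+1+1

5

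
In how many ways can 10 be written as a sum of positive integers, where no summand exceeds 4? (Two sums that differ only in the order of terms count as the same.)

Listing the qualifying partitions of 10:
4,4,2
4,4,1,1
4,3,3
4,3,2,1
4,3,1,1,1
4,2,2,2
4,2,2,1,1
4,2,1,1,1,1
4,1,1,1,1,1,1
3,3,3,1
3,3,2,2
3,3,2,1,1
3,3,1,1,1,1
3,2,2,2,1
3,2,2,1,1,1
3,2,1,1,1,1,1
3,1,1,1,1,1,1,1
2,2,2,2,2
2,2,2,2,1,1
2,2,2,1,1,1,1
2,2,1,1,1,1,1,1
2,1,1,1,1,1,1,1,1
1,1,1,1,1,1,1,1,1,1

23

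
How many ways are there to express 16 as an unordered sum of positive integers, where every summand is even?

22

The partitions of 16 that satisfy the conditions:
16
2+14
4+12
2+2+12
6+10
2+4+10
2+2+2+10
8+8
2+6+8
4+4+8
2+2+4+8
2+2+2+2+8
4+6+6
2+2+6+6
2+4+4+6
2+2+2+4+6
2+2+2+2+2+6
4+4+4+4
2+2+4+4+4
2+2+2+2+4+4
2+2+2+2+2+2+4
2+2+2+2+2+2+2+2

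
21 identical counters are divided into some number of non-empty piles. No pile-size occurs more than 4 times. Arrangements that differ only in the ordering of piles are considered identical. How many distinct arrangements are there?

There are 505 such partitions.

505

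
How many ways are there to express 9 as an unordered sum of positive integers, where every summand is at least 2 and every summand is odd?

2

The partitions of 9 that satisfy the conditions:
9
3 + 3 + 3
Counting gives 2.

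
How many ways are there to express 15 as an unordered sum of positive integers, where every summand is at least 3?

The partitions of 15 that satisfy the conditions:
15
12, 3
11, 4
10, 5
9, 6
9, 3, 3
8, 7
8, 4, 3
7, 5, 3
7, 4, 4
6, 6, 3
6, 5, 4
6, 3, 3, 3
5, 5, 5
5, 4, 3, 3
4, 4, 4, 3
3, 3, 3, 3, 3

17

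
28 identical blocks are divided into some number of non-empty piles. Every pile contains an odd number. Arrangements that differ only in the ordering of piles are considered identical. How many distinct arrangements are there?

222

Counting exhaustively, 222 partitions satisfy the conditions.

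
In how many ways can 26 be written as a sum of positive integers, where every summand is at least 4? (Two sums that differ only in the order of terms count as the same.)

70

A partial list (first 12 by largest part):
26
22 + 4
21 + 5
20 + 6
19 + 7
18 + 8
18 + 4 + 4
17 + 9
17 + 5 + 4
16 + 10
16 + 6 + 4
16 + 5 + 5
…and 58 more, for 70 total.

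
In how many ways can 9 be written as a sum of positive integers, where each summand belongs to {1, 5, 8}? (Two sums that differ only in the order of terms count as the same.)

3

The partitions of 9 that satisfy the conditions:
8 + 1
5 + 1 + 1 + 1 + 1
1 + 1 + 1 + 1 + 1 + 1 + 1 + 1 + 1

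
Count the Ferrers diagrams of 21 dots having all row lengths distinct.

76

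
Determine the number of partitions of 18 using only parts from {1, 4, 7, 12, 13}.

They are:
1 + 4 + 13
1 + 1 + 1 + 1 + 1 + 13
1 + 1 + 4 + 12
1 + 1 + 1 + 1 + 1 + 1 + 12
4 + 7 + 7
1 + 1 + 1 + 1 + 7 + 7
1 + 1 + 1 + 4 + 4 + 7
1 + 1 + 1 + 1 + 1 + 1 + 1 + 4 + 7
1 + 1 + 1 + 1 + 1 + 1 + 1 + 1 + 1 + 1 + 1 + 7
1 + 1 + 4 + 4 + 4 + 4
1 + 1 + 1 + 1 + 1 + 1 + 4 + 4 + 4
1 + 1 + 1 + 1 + 1 + 1 + 1 + 1 + 1 + 1 + 4 + 4
1 + 1 + 1 + 1 + 1 + 1 + 1 + 1 + 1 + 1 + 1 + 1 + 1 + 1 + 4
1 + 1 + 1 + 1 + 1 + 1 + 1 + 1 + 1 + 1 + 1 + 1 + 1 + 1 + 1 + 1 + 1 + 1

14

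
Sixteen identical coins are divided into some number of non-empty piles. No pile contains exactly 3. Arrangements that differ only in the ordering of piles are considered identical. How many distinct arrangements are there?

130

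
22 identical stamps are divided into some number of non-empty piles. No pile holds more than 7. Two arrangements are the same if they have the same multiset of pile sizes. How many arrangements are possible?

522

Direct enumeration gives 522 partitions.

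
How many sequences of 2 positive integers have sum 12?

Equivalently, choose which 1 of the 11 gaps become plus signs: C(11,1) = 11.

11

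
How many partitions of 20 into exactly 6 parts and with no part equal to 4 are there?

A partial list (first 12 by largest part):
15, 1, 1, 1, 1, 1
14, 2, 1, 1, 1, 1
13, 3, 1, 1, 1, 1
13, 2, 2, 1, 1, 1
12, 3, 2, 1, 1, 1
12, 2, 2, 2, 1, 1
11, 5, 1, 1, 1, 1
11, 3, 3, 1, 1, 1
11, 3, 2, 2, 1, 1
11, 2, 2, 2, 2, 1
10, 6, 1, 1, 1, 1
10, 5, 2, 1, 1, 1
…and 41 more, for 53 total.

53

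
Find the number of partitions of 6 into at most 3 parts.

Listing the qualifying partitions of 6:
6
1,5
2,4
1,1,4
3,3
1,2,3
2,2,2

7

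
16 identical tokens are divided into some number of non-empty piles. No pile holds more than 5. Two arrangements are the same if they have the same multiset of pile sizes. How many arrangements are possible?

101

Enumerating by decreasing first part gives 101 partitions in all.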